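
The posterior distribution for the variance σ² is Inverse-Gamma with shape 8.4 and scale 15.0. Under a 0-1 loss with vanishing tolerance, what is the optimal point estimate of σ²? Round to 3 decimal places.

1.596

Mode = β/(α+1) = 15.0/9.4 = 1.596.
Mean = β/(α−1) = 15.0/7.4 = 2.027.
This is the posterior mode — the MAP estimate.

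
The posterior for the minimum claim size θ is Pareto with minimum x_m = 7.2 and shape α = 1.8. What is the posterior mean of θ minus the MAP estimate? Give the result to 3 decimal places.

9.000

The Pareto density is strictly decreasing on [x_m, ∞), so the mode is x_m = 7.200.
Mean = α·x_m/(α−1) = 1.8·7.2/0.8 = 16.200.
Difference = 16.200 − 7.200 = 9.000.
Right-skewed posterior ⇒ mode < mean.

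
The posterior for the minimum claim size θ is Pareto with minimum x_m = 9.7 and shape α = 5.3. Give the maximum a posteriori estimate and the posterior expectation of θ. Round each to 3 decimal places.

MAP = 9.700; posterior mean = 11.956

The Pareto density is strictly decreasing on [x_m, ∞), so the mode is x_m = 9.700.
Mean = α·x_m/(α−1) = 5.3·9.7/4.3 = 11.956.
The mean is pulled above the mode by the posterior's right skew.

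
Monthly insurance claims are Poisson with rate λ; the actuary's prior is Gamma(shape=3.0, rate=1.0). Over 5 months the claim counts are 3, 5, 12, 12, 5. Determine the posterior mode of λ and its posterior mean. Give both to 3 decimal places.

Σ counts = 37. Posterior: Gamma(shape = 3.0+37 = 40.0, rate = 1.0+5 = 6.0).
Mode = (α−1)/β = 39.0/6.0 = 6.500.
Mean = α/β = 40.0/6.0 = 6.667.
Right-skewed posterior ⇒ mode < mean.

MAP = 6.500, posterior mean = 6.667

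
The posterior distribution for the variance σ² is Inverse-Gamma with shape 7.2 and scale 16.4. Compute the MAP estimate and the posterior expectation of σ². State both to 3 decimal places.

MAP = 2.000; posterior mean = 2.645

Mode = β/(α+1) = 16.4/8.2 = 2.000.
Mean = β/(α−1) = 16.4/6.2 = 2.645.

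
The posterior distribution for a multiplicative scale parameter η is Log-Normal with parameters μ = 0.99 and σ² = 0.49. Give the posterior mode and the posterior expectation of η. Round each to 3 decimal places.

MAP = 1.649; posterior mean = 3.438

Mode = exp(μ − σ²) = exp(0.50) = 1.649.
Mean = exp(μ + σ²/2) = exp(1.235) = 3.438.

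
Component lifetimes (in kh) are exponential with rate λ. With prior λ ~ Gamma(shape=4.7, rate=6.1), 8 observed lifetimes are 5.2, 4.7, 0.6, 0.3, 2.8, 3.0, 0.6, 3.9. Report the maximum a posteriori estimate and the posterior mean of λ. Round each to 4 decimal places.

Σ times = 21.1. Posterior: Gamma(shape = 4.7+8 = 12.7, rate = 6.1+21.1 = 27.2).
Mode = (α−1)/β = 11.7/27.2 = 0.4301.
Mean = α/β = 12.7/27.2 = 0.4669.
Mean > mode: the posterior has a right tail.

MAP = 0.4301; posterior mean = 0.4669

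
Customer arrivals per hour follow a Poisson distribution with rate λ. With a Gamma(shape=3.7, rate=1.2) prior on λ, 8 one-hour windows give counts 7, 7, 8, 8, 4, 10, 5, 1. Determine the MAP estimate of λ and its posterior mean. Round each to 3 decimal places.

λ_MAP = 5.728, E[λ|data] = 5.837

Σ counts = 50. Posterior: Gamma(shape = 3.7+50 = 53.7, rate = 1.2+8 = 9.2).
Mode = (α−1)/β = 52.7/9.2 = 5.728.
Mean = α/β = 53.7/9.2 = 5.837.
The mean is pulled above the mode by the posterior's right skew.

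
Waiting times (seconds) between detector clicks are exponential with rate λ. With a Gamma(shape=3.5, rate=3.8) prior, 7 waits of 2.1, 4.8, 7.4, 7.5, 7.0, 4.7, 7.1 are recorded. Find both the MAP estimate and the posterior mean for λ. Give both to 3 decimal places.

MAP = 0.214; posterior mean = 0.236

Σ times = 40.6. Posterior: Gamma(shape = 3.5+7 = 10.5, rate = 3.8+40.6 = 44.4).
Mode = (α−1)/β = 9.5/44.4 = 0.214.
Mean = α/β = 10.5/44.4 = 0.236.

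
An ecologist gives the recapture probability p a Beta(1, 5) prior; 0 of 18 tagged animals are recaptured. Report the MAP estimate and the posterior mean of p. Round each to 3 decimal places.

MAP estimate = 0.000, posterior mean = 0.042

Posterior: Beta(1+0, 5+18) = Beta(1, 23).
Since α = 1 ≤ 1 and β > 1, the Beta density is monotone decreasing on [0,1]; the mode is at 0.
Mean = 1/(1+23) = 0.042.
Mean > mode: the posterior has a right tail.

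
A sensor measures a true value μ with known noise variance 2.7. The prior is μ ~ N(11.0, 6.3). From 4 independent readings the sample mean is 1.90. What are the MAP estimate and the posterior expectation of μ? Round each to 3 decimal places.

MAP estimate = 2.781, posterior expectation = 2.781

Posterior for μ is Normal. Precision-weighted mean: (1/6.3·11.0 + 4/2.7·1.90) / (1/6.3 + 4/2.7) = 2.781.
A Normal posterior is symmetric, so mode = mean.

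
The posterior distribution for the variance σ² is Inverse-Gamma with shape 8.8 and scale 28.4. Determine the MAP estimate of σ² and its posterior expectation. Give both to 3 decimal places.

Mode = β/(α+1) = 28.4/9.8 = 2.898.
Mean = β/(α−1) = 28.4/7.8 = 3.641.

σ²_MAP = 2.898, E[σ²|data] = 3.641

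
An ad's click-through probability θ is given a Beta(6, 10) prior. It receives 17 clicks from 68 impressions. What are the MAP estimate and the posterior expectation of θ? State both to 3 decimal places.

Posterior: Beta(6+17, 10+51) = Beta(23, 61).
Mode = (23−1)/(23+61−2) = 22/82 = 0.268.
Mean = 23/(23+61) = 23/84 = 0.274.

MAP estimate = 0.268, posterior expectation = 0.274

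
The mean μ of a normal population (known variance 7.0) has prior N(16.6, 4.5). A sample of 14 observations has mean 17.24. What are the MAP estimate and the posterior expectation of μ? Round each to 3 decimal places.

Posterior for μ is Normal. Precision-weighted mean: (1/4.5·16.6 + 14/7.0·17.24) / (1/4.5 + 14/7.0) = 17.176.
A Normal posterior is symmetric, so mode = mean.

MAP = 17.176, posterior mean = 17.176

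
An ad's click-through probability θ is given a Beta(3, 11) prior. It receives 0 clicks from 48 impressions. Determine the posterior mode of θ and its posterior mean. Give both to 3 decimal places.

MAP = 0.033; posterior mean = 0.048

Posterior: Beta(3+0, 11+48) = Beta(3, 59).
Mode = (3−1)/(3+59−2) = 2/60 = 0.033.
Mean = 3/(3+59) = 3/62 = 0.048.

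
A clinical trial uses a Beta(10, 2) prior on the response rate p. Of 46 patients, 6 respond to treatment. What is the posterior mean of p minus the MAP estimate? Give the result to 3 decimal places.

0.008

Posterior: Beta(10+6, 2+40) = Beta(16, 42).
Mode = (16−1)/(16+42−2) = 15/56 = 0.268.
Mean = 16/(16+42) = 16/58 = 0.276.
Difference = 0.276 − 0.268 = 0.008.
The posterior is right-skewed, so the mean exceeds the mode.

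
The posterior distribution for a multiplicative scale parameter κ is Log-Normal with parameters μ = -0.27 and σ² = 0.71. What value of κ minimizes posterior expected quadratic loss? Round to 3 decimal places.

1.089

Mode = exp(μ − σ²) = exp(-0.98) = 0.375.
Mean = exp(μ + σ²/2) = exp(0.085) = 1.089.
Quadratic loss ⇒ the optimal estimator is the posterior mean.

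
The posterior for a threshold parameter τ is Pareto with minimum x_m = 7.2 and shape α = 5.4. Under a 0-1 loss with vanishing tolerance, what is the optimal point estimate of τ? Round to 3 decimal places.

7.200

The Pareto density is strictly decreasing on [x_m, ∞), so the mode is x_m = 7.200.
Mean = α·x_m/(α−1) = 5.4·7.2/4.4 = 8.836.
This is the posterior mode — the MAP estimate.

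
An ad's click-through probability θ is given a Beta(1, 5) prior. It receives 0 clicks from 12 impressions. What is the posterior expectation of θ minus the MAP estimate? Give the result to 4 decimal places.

0.0556

Posterior: Beta(1+0, 5+12) = Beta(1, 17).
Since α = 1 ≤ 1 and β > 1, the Beta density is monotone decreasing on [0,1]; the mode is at 0.
Mean = 1/(1+17) = 0.0556.
Difference = 0.0556 − 0.0000 = 0.0556.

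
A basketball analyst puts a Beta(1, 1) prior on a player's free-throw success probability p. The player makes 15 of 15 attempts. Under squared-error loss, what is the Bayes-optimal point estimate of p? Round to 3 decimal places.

Posterior: Beta(1+15, 1+0) = Beta(16, 1).
Since β = 1 ≤ 1 and α > 1, the Beta density is monotone increasing on [0,1]; the mode is at 1.
Mean = 16/(16+1) = 0.941.
Squared-error loss ⇒ the optimal estimator is the posterior mean.

0.941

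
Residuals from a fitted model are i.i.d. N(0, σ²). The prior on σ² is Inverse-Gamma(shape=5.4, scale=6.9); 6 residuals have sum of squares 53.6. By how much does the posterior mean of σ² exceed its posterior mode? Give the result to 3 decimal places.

0.969

Posterior: Inverse-Gamma(shape = 5.4+6/2 = 8.4, scale = 6.9+53.6/2 = 33.7).
Mode = β/(α+1) = 33.7/9.4 = 3.585.
Mean = β/(α−1) = 33.7/7.4 = 4.554.
Difference = 4.554 − 3.585 = 0.969.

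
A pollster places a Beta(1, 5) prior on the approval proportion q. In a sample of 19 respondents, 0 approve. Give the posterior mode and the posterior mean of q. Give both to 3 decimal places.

Posterior: Beta(1+0, 5+19) = Beta(1, 24).
Since α = 1 ≤ 1 and β > 1, the Beta density is monotone decreasing on [0,1]; the mode is at 0.
Mean = 1/(1+24) = 0.040.
The mean is pulled above the mode by the posterior's right skew.

MAP = 0.000, posterior mean = 0.040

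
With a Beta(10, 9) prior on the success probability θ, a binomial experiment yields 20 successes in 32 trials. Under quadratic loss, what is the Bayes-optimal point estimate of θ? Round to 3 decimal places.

Posterior: Beta(10+20, 9+12) = Beta(30, 21).
Mode = (30−1)/(30+21−2) = 29/49 = 0.592.
Mean = 30/(30+21) = 30/51 = 0.588.
Quadratic loss ⇒ the optimal estimator is the posterior mean.

0.588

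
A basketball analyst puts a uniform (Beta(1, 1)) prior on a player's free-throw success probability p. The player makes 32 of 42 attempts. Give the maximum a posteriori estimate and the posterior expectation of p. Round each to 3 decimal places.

p_MAP = 0.762, E[p|data] = 0.750

Posterior: Beta(1+32, 1+10) = Beta(33, 11).
Mode = (33−1)/(33+11−2) = 32/42 = 0.762.
With a flat prior the MAP equals the MLE, 32/42.
Mean = 33/(33+11) = 33/44 = 0.750.
The posterior is left-skewed, so the mode exceeds the mean.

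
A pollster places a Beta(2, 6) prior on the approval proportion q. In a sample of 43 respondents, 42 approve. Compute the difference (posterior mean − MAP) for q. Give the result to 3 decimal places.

Posterior: Beta(2+42, 6+1) = Beta(44, 7).
Mode = (44−1)/(44+7−2) = 43/49 = 0.878.
Mean = 44/(44+7) = 44/51 = 0.863.
Difference = 0.863 − 0.878 = -0.015.

-0.015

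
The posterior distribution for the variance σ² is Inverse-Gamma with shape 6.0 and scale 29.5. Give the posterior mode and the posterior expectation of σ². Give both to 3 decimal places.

MAP = 4.214; posterior mean = 5.900

Mode = β/(α+1) = 29.5/7.0 = 4.214.
Mean = β/(α−1) = 29.5/5.0 = 5.900.
Mean > mode: the posterior has a right tail.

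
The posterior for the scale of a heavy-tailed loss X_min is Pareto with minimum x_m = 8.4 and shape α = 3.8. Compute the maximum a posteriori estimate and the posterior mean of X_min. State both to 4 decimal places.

The Pareto density is strictly decreasing on [x_m, ∞), so the mode is x_m = 8.4000.
Mean = α·x_m/(α−1) = 3.8·8.4/2.8 = 11.4000.
The mean is pulled above the mode by the posterior's right skew.

MAP = 8.4000, posterior mean = 11.4000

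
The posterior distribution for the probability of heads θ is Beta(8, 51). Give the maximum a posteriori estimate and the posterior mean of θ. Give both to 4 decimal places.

MAP = 0.1228, posterior mean = 0.1356

Mode = (8−1)/(8+51−2) = 7/57 = 0.1228.
Mean = 8/(8+51) = 8/59 = 0.1356.
The posterior is right-skewed, so the mean exceeds the mode.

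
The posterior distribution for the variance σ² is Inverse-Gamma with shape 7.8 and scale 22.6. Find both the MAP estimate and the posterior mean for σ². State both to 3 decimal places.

MAP: 2.568. Posterior mean: 3.324.

Mode = β/(α+1) = 22.6/8.8 = 2.568.
Mean = β/(α−1) = 22.6/6.8 = 3.324.
Right-skewed posterior ⇒ mode < mean.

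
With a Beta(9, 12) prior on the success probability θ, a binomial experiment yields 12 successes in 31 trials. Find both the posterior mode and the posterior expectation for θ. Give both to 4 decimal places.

Posterior: Beta(9+12, 12+19) = Beta(21, 31).
Mode = (21−1)/(21+31−2) = 20/50 = 0.4000.
Mean = 21/(21+31) = 21/52 = 0.4038.

posterior mode = 0.4000, posterior expectation = 0.4038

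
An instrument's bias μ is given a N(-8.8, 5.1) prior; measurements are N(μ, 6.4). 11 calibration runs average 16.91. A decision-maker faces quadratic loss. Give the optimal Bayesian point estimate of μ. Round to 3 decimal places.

14.277

Posterior for μ is Normal. Precision-weighted mean: (1/5.1·-8.8 + 11/6.4·16.91) / (1/5.1 + 11/6.4) = 14.277.
A Normal posterior is symmetric, so mode = mean.
Quadratic loss ⇒ the optimal estimator is the posterior mean.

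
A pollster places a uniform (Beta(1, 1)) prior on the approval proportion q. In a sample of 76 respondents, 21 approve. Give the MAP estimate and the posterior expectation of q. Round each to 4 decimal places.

MAP: 0.2763. Posterior mean: 0.2821.

Posterior: Beta(1+21, 1+55) = Beta(22, 56).
Mode = (22−1)/(22+56−2) = 21/76 = 0.2763.
With a flat prior the MAP equals the MLE, 21/76.
Mean = 22/(22+56) = 22/78 = 0.2821.
The posterior is right-skewed, so the mean exceeds the mode.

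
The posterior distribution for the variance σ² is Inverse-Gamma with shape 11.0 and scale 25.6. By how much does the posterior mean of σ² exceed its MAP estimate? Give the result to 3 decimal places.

Mode = β/(α+1) = 25.6/12.0 = 2.133.
Mean = β/(α−1) = 25.6/10.0 = 2.560.
Difference = 2.560 − 2.133 = 0.427.
Right-skewed posterior ⇒ mode < mean.

0.427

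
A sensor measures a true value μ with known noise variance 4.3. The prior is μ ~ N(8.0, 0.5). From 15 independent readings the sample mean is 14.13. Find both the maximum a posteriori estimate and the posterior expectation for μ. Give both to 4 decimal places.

MAP = 11.8962; posterior mean = 11.8962

Posterior for μ is Normal. Precision-weighted mean: (1/0.5·8.0 + 15/4.3·14.13) / (1/0.5 + 15/4.3) = 11.8962.
A Normal posterior is symmetric, so mode = mean.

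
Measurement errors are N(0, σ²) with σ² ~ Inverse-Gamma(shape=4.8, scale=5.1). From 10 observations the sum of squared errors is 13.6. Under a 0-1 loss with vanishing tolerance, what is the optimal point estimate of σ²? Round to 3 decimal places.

Posterior: Inverse-Gamma(shape = 4.8+10/2 = 9.8, scale = 5.1+13.6/2 = 11.9).
Mode = β/(α+1) = 11.9/10.8 = 1.102.
Mean = β/(α−1) = 11.9/8.8 = 1.352.
This is the posterior mode — the MAP estimate.

1.102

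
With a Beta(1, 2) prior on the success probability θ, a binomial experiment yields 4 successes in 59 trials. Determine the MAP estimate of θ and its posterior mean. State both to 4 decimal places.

Posterior: Beta(1+4, 2+55) = Beta(5, 57).
Mode = (5−1)/(5+57−2) = 4/60 = 0.0667.
Mean = 5/(5+57) = 5/62 = 0.0806.
Mean > mode: the posterior has a right tail.

MAP: 0.0667. Posterior mean: 0.0806.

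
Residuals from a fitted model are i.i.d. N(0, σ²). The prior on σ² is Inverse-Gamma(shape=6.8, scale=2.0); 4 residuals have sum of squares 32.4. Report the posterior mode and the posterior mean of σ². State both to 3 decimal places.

MAP = 1.857; posterior mean = 2.333

Posterior: Inverse-Gamma(shape = 6.8+4/2 = 8.8, scale = 2.0+32.4/2 = 18.2).
Mode = β/(α+1) = 18.2/9.8 = 1.857.
Mean = β/(α−1) = 18.2/7.8 = 2.333.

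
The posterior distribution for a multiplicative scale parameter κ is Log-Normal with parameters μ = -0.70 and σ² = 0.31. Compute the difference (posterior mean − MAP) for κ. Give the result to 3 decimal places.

0.216

Mode = exp(μ − σ²) = exp(-1.01) = 0.364.
Mean = exp(μ + σ²/2) = exp(-0.545) = 0.580.
Difference = 0.580 − 0.364 = 0.216.
The mean is pulled above the mode by the posterior's right skew.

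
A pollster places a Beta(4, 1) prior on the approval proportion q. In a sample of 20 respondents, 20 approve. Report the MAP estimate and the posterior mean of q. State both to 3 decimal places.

MAP estimate = 1.000, posterior mean = 0.960

Posterior: Beta(4+20, 1+0) = Beta(24, 1).
Since β = 1 ≤ 1 and α > 1, the Beta density is monotone increasing on [0,1]; the mode is at 1.
Mean = 24/(24+1) = 0.960.
The mean is pulled below the mode by the posterior's left skew.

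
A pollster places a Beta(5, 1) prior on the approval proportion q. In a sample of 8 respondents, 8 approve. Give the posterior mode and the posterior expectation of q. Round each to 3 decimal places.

MAP = 1.000, posterior mean = 0.929

Posterior: Beta(5+8, 1+0) = Beta(13, 1).
Since β = 1 ≤ 1 and α > 1, the Beta density is monotone increasing on [0,1]; the mode is at 1.
Mean = 13/(13+1) = 0.929.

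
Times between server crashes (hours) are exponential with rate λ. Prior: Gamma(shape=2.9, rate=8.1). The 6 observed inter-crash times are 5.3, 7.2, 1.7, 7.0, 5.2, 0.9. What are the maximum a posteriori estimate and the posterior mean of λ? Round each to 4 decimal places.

MAP: 0.2232. Posterior mean: 0.2514.

Σ times = 27.3. Posterior: Gamma(shape = 2.9+6 = 8.9, rate = 8.1+27.3 = 35.4).
Mode = (α−1)/β = 7.9/35.4 = 0.2232.
Mean = α/β = 8.9/35.4 = 0.2514.
Right-skewed posterior ⇒ mode < mean.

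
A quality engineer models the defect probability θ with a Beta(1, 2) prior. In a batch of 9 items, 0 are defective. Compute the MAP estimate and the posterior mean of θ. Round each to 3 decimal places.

Posterior: Beta(1+0, 2+9) = Beta(1, 11).
Since α = 1 ≤ 1 and β > 1, the Beta density is monotone decreasing on [0,1]; the mode is at 0.
Mean = 1/(1+11) = 0.083.
The posterior is right-skewed, so the mean exceeds the mode.

θ_MAP = 0.000, E[θ|data] = 0.083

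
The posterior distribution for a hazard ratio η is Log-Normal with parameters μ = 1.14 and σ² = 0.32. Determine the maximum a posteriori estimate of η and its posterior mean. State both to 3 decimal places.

MAP = 2.270; posterior mean = 3.669

Mode = exp(μ − σ²) = exp(0.82) = 2.270.
Mean = exp(μ + σ²/2) = exp(1.300) = 3.669.
The mean is pulled above the mode by the posterior's right skew.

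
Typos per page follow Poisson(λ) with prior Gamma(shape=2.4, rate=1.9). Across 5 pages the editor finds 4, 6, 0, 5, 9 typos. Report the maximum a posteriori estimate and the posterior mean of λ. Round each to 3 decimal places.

Σ counts = 24. Posterior: Gamma(shape = 2.4+24 = 26.4, rate = 1.9+5 = 6.9).
Mode = (α−1)/β = 25.4/6.9 = 3.681.
Mean = α/β = 26.4/6.9 = 3.826.
The posterior is right-skewed, so the mean exceeds the mode.

MAP = 3.681, posterior mean = 3.826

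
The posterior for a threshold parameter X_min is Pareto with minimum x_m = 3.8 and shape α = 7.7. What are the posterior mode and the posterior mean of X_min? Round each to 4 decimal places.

MAP = 3.8000; posterior mean = 4.3672

The Pareto density is strictly decreasing on [x_m, ∞), so the mode is x_m = 3.8000.
Mean = α·x_m/(α−1) = 7.7·3.8/6.7 = 4.3672.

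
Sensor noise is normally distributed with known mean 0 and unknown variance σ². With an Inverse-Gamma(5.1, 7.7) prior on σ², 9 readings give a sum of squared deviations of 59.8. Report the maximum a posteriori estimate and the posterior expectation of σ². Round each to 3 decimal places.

Posterior: Inverse-Gamma(shape = 5.1+9/2 = 9.6, scale = 7.7+59.8/2 = 37.6).
Mode = β/(α+1) = 37.6/10.6 = 3.547.
Mean = β/(α−1) = 37.6/8.6 = 4.372.
Mean > mode: the posterior has a right tail.

σ²_MAP = 3.547, E[σ²|data] = 4.372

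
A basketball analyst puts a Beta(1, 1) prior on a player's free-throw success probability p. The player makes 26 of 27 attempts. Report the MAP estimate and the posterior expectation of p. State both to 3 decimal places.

p_MAP = 0.963, E[p|data] = 0.931

Posterior: Beta(1+26, 1+1) = Beta(27, 2).
Mode = (27−1)/(27+2−2) = 26/27 = 0.963.
With a flat prior the MAP equals the MLE, 26/27.
Mean = 27/(27+2) = 27/29 = 0.931.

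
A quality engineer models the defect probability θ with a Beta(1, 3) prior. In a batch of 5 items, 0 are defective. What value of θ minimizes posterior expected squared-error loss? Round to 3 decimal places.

Posterior: Beta(1+0, 3+5) = Beta(1, 8).
Since α = 1 ≤ 1 and β > 1, the Beta density is monotone decreasing on [0,1]; the mode is at 0.
Mean = 1/(1+8) = 0.111.
Squared-error loss ⇒ the optimal estimator is the posterior mean.

0.111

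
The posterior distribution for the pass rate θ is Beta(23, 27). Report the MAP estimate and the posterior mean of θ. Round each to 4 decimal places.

Mode = (23−1)/(23+27−2) = 22/48 = 0.4583.
Mean = 23/(23+27) = 23/50 = 0.4600.
Mean > mode: the posterior has a right tail.

MAP: 0.4583. Posterior mean: 0.4600.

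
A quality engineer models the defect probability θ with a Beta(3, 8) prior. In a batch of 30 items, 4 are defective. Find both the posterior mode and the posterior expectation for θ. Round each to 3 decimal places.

Posterior: Beta(3+4, 8+26) = Beta(7, 34).
Mode = (7−1)/(7+34−2) = 6/39 = 0.154.
Mean = 7/(7+34) = 7/41 = 0.171.
The mean is pulled above the mode by the posterior's right skew.

θ_MAP = 0.154, E[θ|data] = 0.171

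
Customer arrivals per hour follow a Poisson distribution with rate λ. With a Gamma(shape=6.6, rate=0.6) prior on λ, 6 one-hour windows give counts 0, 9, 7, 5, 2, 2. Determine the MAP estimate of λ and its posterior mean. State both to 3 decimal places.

Σ counts = 25. Posterior: Gamma(shape = 6.6+25 = 31.6, rate = 0.6+6 = 6.6).
Mode = (α−1)/β = 30.6/6.6 = 4.636.
Mean = α/β = 31.6/6.6 = 4.788.

MAP estimate = 4.636, posterior mean = 4.788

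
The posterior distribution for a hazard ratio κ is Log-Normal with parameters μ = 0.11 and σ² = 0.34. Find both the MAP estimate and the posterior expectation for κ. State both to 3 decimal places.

Mode = exp(μ − σ²) = exp(-0.23) = 0.795.
Mean = exp(μ + σ²/2) = exp(0.280) = 1.323.

MAP: 0.795. Posterior mean: 1.323.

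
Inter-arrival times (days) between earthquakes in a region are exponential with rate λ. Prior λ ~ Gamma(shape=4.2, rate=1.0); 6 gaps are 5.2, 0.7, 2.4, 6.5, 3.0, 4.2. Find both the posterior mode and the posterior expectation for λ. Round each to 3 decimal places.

Σ times = 22.0. Posterior: Gamma(shape = 4.2+6 = 10.2, rate = 1.0+22.0 = 23.0).
Mode = (α−1)/β = 9.2/23.0 = 0.400.
Mean = α/β = 10.2/23.0 = 0.443.
The posterior is right-skewed, so the mean exceeds the mode.

MAP = 0.400; posterior mean = 0.443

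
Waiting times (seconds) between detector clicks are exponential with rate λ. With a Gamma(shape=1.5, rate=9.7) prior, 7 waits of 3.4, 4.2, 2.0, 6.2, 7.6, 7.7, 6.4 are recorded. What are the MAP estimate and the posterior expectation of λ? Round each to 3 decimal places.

MAP = 0.159, posterior mean = 0.180

Σ times = 37.5. Posterior: Gamma(shape = 1.5+7 = 8.5, rate = 9.7+37.5 = 47.2).
Mode = (α−1)/β = 7.5/47.2 = 0.159.
Mean = α/β = 8.5/47.2 = 0.180.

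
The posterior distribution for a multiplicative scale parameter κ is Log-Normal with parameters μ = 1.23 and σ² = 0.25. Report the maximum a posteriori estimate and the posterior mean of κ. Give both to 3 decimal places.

Mode = exp(μ − σ²) = exp(0.98) = 2.664.
Mean = exp(μ + σ²/2) = exp(1.355) = 3.877.
Right-skewed posterior ⇒ mode < mean.

MAP: 2.664. Posterior mean: 3.877.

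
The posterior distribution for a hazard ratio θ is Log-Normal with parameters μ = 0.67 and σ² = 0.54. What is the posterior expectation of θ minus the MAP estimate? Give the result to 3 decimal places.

Mode = exp(μ − σ²) = exp(0.13) = 1.139.
Mean = exp(μ + σ²/2) = exp(0.940) = 2.560.
Difference = 2.560 − 1.139 = 1.421.
Right-skewed posterior ⇒ mode < mean.

1.421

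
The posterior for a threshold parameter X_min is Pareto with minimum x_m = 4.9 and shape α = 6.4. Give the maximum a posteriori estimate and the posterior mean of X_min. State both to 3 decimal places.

X_min_MAP = 4.900, E[X_min|data] = 5.807

The Pareto density is strictly decreasing on [x_m, ∞), so the mode is x_m = 4.900.
Mean = α·x_m/(α−1) = 6.4·4.9/5.4 = 5.807.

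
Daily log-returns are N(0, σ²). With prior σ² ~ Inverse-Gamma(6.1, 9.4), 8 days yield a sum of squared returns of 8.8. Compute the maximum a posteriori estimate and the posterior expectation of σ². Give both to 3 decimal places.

Posterior: Inverse-Gamma(shape = 6.1+8/2 = 10.1, scale = 9.4+8.8/2 = 13.8).
Mode = β/(α+1) = 13.8/11.1 = 1.243.
Mean = β/(α−1) = 13.8/9.1 = 1.516.
Right-skewed posterior ⇒ mode < mean.

σ²_MAP = 1.243, E[σ²|data] = 1.516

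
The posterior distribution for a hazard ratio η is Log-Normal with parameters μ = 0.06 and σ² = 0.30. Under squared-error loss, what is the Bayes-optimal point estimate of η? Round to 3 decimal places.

Mode = exp(μ − σ²) = exp(-0.24) = 0.787.
Mean = exp(μ + σ²/2) = exp(0.210) = 1.234.
Squared-error loss ⇒ the optimal estimator is the posterior mean.

1.234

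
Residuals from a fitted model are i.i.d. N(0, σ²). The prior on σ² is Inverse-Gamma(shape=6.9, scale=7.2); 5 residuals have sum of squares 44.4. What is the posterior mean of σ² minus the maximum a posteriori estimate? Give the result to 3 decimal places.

0.673

Posterior: Inverse-Gamma(shape = 6.9+5/2 = 9.4, scale = 7.2+44.4/2 = 29.4).
Mode = β/(α+1) = 29.4/10.4 = 2.827.
Mean = β/(α−1) = 29.4/8.4 = 3.500.
Difference = 3.500 − 2.827 = 0.673.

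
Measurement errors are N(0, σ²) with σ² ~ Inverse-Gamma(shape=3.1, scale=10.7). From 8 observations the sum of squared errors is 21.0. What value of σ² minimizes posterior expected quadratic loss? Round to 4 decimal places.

3.4754

Posterior: Inverse-Gamma(shape = 3.1+8/2 = 7.1, scale = 10.7+21.0/2 = 21.2).
Mode = β/(α+1) = 21.2/8.1 = 2.6173.
Mean = β/(α−1) = 21.2/6.1 = 3.4754.
Quadratic loss ⇒ the optimal estimator is the posterior mean.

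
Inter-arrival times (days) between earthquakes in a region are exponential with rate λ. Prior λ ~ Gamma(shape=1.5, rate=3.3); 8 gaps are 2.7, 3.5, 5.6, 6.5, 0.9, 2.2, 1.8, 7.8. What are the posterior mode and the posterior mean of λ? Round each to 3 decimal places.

λ_MAP = 0.248, E[λ|data] = 0.277

Σ times = 31.0. Posterior: Gamma(shape = 1.5+8 = 9.5, rate = 3.3+31.0 = 34.3).
Mode = (α−1)/β = 8.5/34.3 = 0.248.
Mean = α/β = 9.5/34.3 = 0.277.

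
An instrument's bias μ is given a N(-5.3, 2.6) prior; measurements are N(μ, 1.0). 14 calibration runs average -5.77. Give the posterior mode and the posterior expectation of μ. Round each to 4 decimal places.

Posterior for μ is Normal. Precision-weighted mean: (1/2.6·-5.3 + 14/1.0·-5.77) / (1/2.6 + 14/1.0) = -5.7574.
A Normal posterior is symmetric, so mode = mean.

MAP = -5.7574, posterior mean = -5.7574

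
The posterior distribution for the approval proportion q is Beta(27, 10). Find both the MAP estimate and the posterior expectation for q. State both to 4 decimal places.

Mode = (27−1)/(27+10−2) = 26/35 = 0.7429.
Mean = 27/(27+10) = 27/37 = 0.7297.
Mode > mean: the posterior has a left tail.

q_MAP = 0.7429, E[q|data] = 0.7297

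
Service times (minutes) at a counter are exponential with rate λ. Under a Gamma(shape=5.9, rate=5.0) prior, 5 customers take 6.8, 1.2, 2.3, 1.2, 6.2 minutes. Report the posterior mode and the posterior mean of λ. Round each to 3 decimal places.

λ_MAP = 0.436, E[λ|data] = 0.480

Σ times = 17.7. Posterior: Gamma(shape = 5.9+5 = 10.9, rate = 5.0+17.7 = 22.7).
Mode = (α−1)/β = 9.9/22.7 = 0.436.
Mean = α/β = 10.9/22.7 = 0.480.
The posterior is right-skewed, so the mean exceeds the mode.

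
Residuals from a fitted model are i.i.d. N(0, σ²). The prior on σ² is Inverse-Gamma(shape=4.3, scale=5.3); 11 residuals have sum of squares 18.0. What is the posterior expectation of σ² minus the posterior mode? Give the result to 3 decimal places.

0.301

Posterior: Inverse-Gamma(shape = 4.3+11/2 = 9.8, scale = 5.3+18.0/2 = 14.3).
Mode = β/(α+1) = 14.3/10.8 = 1.324.
Mean = β/(α−1) = 14.3/8.8 = 1.625.
Difference = 1.625 − 1.324 = 0.301.
Right-skewed posterior ⇒ mode < mean.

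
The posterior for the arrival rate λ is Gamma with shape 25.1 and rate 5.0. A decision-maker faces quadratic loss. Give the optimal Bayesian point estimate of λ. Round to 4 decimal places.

Mode = (α−1)/β = 24.1/5.0 = 4.8200.
Mean = α/β = 25.1/5.0 = 5.0200.
Quadratic loss ⇒ the optimal estimator is the posterior mean.

5.0200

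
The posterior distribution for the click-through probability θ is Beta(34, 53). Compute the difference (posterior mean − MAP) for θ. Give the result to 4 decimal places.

0.0026

Mode = (34−1)/(34+53−2) = 33/85 = 0.3882.
Mean = 34/(34+53) = 34/87 = 0.3908.
Difference = 0.3908 − 0.3882 = 0.0026.
The mean is pulled above the mode by the posterior's right skew.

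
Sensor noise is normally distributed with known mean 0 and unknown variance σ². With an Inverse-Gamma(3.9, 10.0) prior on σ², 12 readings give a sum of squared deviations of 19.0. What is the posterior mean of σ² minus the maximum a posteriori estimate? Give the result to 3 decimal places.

Posterior: Inverse-Gamma(shape = 3.9+12/2 = 9.9, scale = 10.0+19.0/2 = 19.5).
Mode = β/(α+1) = 19.5/10.9 = 1.789.
Mean = β/(α−1) = 19.5/8.9 = 2.191.
Difference = 2.191 − 1.789 = 0.402.

0.402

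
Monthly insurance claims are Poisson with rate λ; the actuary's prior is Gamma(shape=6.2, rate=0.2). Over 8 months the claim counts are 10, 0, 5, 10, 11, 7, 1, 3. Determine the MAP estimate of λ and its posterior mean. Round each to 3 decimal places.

Σ counts = 47. Posterior: Gamma(shape = 6.2+47 = 53.2, rate = 0.2+8 = 8.2).
Mode = (α−1)/β = 52.2/8.2 = 6.366.
Mean = α/β = 53.2/8.2 = 6.488.

MAP estimate = 6.366, posterior mean = 6.488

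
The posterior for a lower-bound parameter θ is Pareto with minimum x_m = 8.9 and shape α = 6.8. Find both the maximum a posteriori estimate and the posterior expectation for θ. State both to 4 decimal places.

maximum a posteriori estimate = 8.9000, posterior expectation = 10.4345

The Pareto density is strictly decreasing on [x_m, ∞), so the mode is x_m = 8.9000.
Mean = α·x_m/(α−1) = 6.8·8.9/5.8 = 10.4345.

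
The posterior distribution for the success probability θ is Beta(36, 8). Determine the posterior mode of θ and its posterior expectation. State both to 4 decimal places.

MAP: 0.8333. Posterior mean: 0.8182.

Mode = (36−1)/(36+8−2) = 35/42 = 0.8333.
Mean = 36/(36+8) = 36/44 = 0.8182.
Left-skewed posterior ⇒ mean < mode.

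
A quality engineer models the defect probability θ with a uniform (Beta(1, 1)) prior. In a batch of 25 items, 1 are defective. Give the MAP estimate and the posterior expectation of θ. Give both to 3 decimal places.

Posterior: Beta(1+1, 1+24) = Beta(2, 25).
Mode = (2−1)/(2+25−2) = 1/25 = 0.040.
With a flat prior the MAP equals the MLE, 1/25.
Mean = 2/(2+25) = 2/27 = 0.074.

MAP = 0.040; posterior mean = 0.074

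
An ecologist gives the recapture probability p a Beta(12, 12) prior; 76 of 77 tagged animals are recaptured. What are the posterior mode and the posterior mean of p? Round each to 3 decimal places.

posterior mode = 0.879, posterior mean = 0.871

Posterior: Beta(12+76, 12+1) = Beta(88, 13).
Mode = (88−1)/(88+13−2) = 87/99 = 0.879.
Mean = 88/(88+13) = 88/101 = 0.871.
The mean is pulled below the mode by the posterior's left skew.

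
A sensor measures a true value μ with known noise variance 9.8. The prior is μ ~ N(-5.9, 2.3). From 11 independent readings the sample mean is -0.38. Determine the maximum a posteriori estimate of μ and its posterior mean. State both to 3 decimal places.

MAP = -1.921, posterior mean = -1.921

Posterior for μ is Normal. Precision-weighted mean: (1/2.3·-5.9 + 11/9.8·-0.38) / (1/2.3 + 11/9.8) = -1.921.
A Normal posterior is symmetric, so mode = mean.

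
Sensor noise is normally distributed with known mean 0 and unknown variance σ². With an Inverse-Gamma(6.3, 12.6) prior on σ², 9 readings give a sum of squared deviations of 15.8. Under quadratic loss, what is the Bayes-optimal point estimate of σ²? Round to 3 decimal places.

Posterior: Inverse-Gamma(shape = 6.3+9/2 = 10.8, scale = 12.6+15.8/2 = 20.5).
Mode = β/(α+1) = 20.5/11.8 = 1.737.
Mean = β/(α−1) = 20.5/9.8 = 2.092.
Quadratic loss ⇒ the optimal estimator is the posterior mean.

2.092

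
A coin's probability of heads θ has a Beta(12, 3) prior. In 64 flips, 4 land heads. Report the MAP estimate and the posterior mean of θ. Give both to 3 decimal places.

θ_MAP = 0.195, E[θ|data] = 0.203

Posterior: Beta(12+4, 3+60) = Beta(16, 63).
Mode = (16−1)/(16+63−2) = 15/77 = 0.195.
Mean = 16/(16+63) = 16/79 = 0.203.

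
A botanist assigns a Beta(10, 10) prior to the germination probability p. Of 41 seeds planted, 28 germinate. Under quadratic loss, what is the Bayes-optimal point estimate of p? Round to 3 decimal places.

0.623

Posterior: Beta(10+28, 10+13) = Beta(38, 23).
Mode = (38−1)/(38+23−2) = 37/59 = 0.627.
Mean = 38/(38+23) = 38/61 = 0.623.
Quadratic loss ⇒ the optimal estimator is the posterior mean.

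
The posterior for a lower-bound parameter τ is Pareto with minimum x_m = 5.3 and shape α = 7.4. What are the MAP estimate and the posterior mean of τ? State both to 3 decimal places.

τ_MAP = 5.300, E[τ|data] = 6.128

The Pareto density is strictly decreasing on [x_m, ∞), so the mode is x_m = 5.300.
Mean = α·x_m/(α−1) = 7.4·5.3/6.4 = 6.128.
Right-skewed posterior ⇒ mode < mean.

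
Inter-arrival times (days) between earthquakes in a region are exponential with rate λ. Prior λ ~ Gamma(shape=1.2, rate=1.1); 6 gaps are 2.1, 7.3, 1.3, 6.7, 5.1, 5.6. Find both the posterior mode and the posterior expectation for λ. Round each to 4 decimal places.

MAP = 0.2123; posterior mean = 0.2466

Σ times = 28.1. Posterior: Gamma(shape = 1.2+6 = 7.2, rate = 1.1+28.1 = 29.2).
Mode = (α−1)/β = 6.2/29.2 = 0.2123.
Mean = α/β = 7.2/29.2 = 0.2466.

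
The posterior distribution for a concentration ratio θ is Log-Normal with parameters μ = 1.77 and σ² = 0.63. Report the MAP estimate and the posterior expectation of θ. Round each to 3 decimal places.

Mode = exp(μ − σ²) = exp(1.14) = 3.127.
Mean = exp(μ + σ²/2) = exp(2.085) = 8.045.
Mean > mode: the posterior has a right tail.

MAP = 3.127, posterior mean = 8.045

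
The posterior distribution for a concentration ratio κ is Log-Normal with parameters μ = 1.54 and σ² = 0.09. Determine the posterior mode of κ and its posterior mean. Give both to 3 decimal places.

Mode = exp(μ − σ²) = exp(1.45) = 4.263.
Mean = exp(μ + σ²/2) = exp(1.585) = 4.879.

posterior mode = 4.263, posterior mean = 4.879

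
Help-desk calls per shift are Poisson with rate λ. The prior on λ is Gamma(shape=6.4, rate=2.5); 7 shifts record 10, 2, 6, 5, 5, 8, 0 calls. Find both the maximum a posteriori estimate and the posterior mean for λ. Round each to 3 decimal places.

λ_MAP = 4.358, E[λ|data] = 4.463

Σ counts = 36. Posterior: Gamma(shape = 6.4+36 = 42.4, rate = 2.5+7 = 9.5).
Mode = (α−1)/β = 41.4/9.5 = 4.358.
Mean = α/β = 42.4/9.5 = 4.463.
The posterior is right-skewed, so the mean exceeds the mode.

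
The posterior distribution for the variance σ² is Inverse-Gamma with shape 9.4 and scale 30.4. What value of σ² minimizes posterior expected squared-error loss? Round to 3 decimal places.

Mode = β/(α+1) = 30.4/10.4 = 2.923.
Mean = β/(α−1) = 30.4/8.4 = 3.619.
Squared-error loss ⇒ the optimal estimator is the posterior mean.

3.619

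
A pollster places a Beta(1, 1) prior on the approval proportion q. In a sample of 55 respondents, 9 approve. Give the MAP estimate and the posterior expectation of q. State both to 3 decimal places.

Posterior: Beta(1+9, 1+46) = Beta(10, 47).
Mode = (10−1)/(10+47−2) = 9/55 = 0.164.
With a flat prior the MAP equals the MLE, 9/55.
Mean = 10/(10+47) = 10/57 = 0.175.
Right-skewed posterior ⇒ mode < mean.

MAP estimate = 0.164, posterior expectation = 0.175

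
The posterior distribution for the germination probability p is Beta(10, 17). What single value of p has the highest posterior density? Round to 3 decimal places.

Mode = (10−1)/(10+17−2) = 9/25 = 0.360.
Mean = 10/(10+17) = 10/27 = 0.370.
This is the posterior mode — the MAP estimate.

0.360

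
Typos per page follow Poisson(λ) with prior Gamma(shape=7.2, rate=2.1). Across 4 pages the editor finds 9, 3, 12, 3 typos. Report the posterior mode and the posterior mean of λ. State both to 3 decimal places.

Σ counts = 27. Posterior: Gamma(shape = 7.2+27 = 34.2, rate = 2.1+4 = 6.1).
Mode = (α−1)/β = 33.2/6.1 = 5.443.
Mean = α/β = 34.2/6.1 = 5.607.
The posterior is right-skewed, so the mean exceeds the mode.

MAP: 5.443. Posterior mean: 5.607.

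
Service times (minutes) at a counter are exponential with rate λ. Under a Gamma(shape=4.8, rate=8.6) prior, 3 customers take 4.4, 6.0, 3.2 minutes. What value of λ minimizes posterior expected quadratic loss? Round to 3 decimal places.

0.351

Σ times = 13.6. Posterior: Gamma(shape = 4.8+3 = 7.8, rate = 8.6+13.6 = 22.2).
Mode = (α−1)/β = 6.8/22.2 = 0.306.
Mean = α/β = 7.8/22.2 = 0.351.
Quadratic loss ⇒ the optimal estimator is the posterior mean.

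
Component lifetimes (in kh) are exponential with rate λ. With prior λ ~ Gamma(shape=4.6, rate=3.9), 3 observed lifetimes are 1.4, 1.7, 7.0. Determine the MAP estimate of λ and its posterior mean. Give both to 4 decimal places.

MAP = 0.4714; posterior mean = 0.5429

Σ times = 10.1. Posterior: Gamma(shape = 4.6+3 = 7.6, rate = 3.9+10.1 = 14.0).
Mode = (α−1)/β = 6.6/14.0 = 0.4714.
Mean = α/β = 7.6/14.0 = 0.5429.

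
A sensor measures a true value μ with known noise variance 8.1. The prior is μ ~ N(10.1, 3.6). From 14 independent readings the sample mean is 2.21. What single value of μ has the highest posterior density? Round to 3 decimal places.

Posterior for μ is Normal. Precision-weighted mean: (1/3.6·10.1 + 14/8.1·2.21) / (1/3.6 + 14/8.1) = 3.302.
A Normal posterior is symmetric, so mode = mean.
This is the posterior mode — the MAP estimate.

3.302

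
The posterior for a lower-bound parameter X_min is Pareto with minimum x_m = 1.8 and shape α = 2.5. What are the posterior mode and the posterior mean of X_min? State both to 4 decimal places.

The Pareto density is strictly decreasing on [x_m, ∞), so the mode is x_m = 1.8000.
Mean = α·x_m/(α−1) = 2.5·1.8/1.5 = 3.0000.

MAP = 1.8000, posterior mean = 3.0000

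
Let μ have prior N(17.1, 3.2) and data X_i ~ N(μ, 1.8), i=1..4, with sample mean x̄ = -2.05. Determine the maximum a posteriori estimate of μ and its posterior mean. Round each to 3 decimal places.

Posterior for μ is Normal. Precision-weighted mean: (1/3.2·17.1 + 4/1.8·-2.05) / (1/3.2 + 4/1.8) = 0.311.
A Normal posterior is symmetric, so mode = mean.

MAP: 0.311. Posterior mean: 0.311.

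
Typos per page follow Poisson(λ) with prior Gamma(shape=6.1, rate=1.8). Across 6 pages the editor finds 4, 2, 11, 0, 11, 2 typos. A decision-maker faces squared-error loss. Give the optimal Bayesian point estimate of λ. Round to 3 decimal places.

Σ counts = 30. Posterior: Gamma(shape = 6.1+30 = 36.1, rate = 1.8+6 = 7.8).
Mode = (α−1)/β = 35.1/7.8 = 4.500.
Mean = α/β = 36.1/7.8 = 4.628.
Squared-error loss ⇒ the optimal estimator is the posterior mean.

4.628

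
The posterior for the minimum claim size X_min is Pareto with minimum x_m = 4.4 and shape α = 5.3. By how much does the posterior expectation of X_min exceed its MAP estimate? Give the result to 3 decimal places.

1.023

The Pareto density is strictly decreasing on [x_m, ∞), so the mode is x_m = 4.400.
Mean = α·x_m/(α−1) = 5.3·4.4/4.3 = 5.423.
Difference = 5.423 − 4.400 = 1.023.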